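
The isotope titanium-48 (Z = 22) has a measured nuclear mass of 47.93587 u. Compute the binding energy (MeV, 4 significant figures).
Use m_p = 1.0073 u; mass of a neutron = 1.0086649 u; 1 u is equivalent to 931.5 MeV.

The nucleus contains 22 protons and 48 − 22 = 26 neutrons.
Total constituent mass: 22 × 1.0073 + 26 × 1.0086649 = 48.3858874 u
Δm = 48.3858874 − 47.93587 = 0.4500174 u
E_B = 0.4500174 × 931.5 = 419.191 MeV

419.2 MeV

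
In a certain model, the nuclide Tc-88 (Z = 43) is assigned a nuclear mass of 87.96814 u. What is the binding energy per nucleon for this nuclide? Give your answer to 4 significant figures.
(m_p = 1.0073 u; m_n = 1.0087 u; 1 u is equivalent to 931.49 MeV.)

The nucleus contains 43 protons and 88 − 43 = 45 neutrons.
Σm = 43·m_p + 45·m_n = 43.3139 + 45.3915 = 88.7054 u
Mass defect Δm = 88.7054 − 87.96814 = 0.73726 u
Binding energy = Δm·c² = 0.73726 × 931.49 MeV/u = 686.750 MeV
Dividing by A = 88 gives 7.804 MeV per nucleon.

7.804 MeV/nucleon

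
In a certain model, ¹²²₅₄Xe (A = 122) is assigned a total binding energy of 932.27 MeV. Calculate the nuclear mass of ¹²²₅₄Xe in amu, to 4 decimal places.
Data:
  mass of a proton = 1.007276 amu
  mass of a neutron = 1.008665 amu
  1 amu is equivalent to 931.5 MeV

121.9813 amu

Mass defect = 932.27 MeV / (931.5 MeV/amu) = 1.000827 amu
Constituent mass = 54(1.007276) + 68(1.008665) = 122.982124 amu
Nuclear mass = 122.982124 − 1.000827 = 121.981297 amu ≈ 121.9813 amu (to 4 decimal places)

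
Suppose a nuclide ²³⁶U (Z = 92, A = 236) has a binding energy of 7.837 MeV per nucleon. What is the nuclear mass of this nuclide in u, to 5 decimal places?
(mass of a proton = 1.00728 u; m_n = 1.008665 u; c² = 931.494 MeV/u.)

235.93197 u

Total binding energy = 236 × 7.837 = 1849.532 MeV
Mass defect = 1849.532 MeV / (931.494 MeV/u) = 1.9855544 u
Constituent mass = 92(1.00728) + 144(1.008665) = 237.917520 u
Nuclear mass = 237.917520 − 1.9855544 = 235.9319656 u ≈ 235.93197 u (to 5 decimal places)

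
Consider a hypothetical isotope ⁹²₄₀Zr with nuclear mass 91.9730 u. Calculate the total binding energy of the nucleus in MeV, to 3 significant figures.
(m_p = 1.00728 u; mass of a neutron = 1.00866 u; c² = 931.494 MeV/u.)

716 MeV

The nucleus contains 40 protons and 92 − 40 = 52 neutrons.
Σm = 40·m_p + 52·m_n = 40.29120 + 52.45032 = 92.74152 u
Δm = 92.74152 − 91.9730 = 0.76852 u
Converting to energy: 0.76852 u × 931.494 MeV/u = 715.872 MeV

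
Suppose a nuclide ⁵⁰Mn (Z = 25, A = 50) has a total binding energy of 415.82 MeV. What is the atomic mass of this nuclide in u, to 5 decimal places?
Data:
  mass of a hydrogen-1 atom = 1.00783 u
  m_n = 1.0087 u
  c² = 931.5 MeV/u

49.96685 u

Mass defect = 415.82 MeV / (931.5 MeV/u) = 0.4463983 u
Constituent mass = 25(1.00783) + 25(1.0087) = 50.41325 u
Atomic mass = 50.41325 − 0.4463983 = 49.9668517 u ≈ 49.96685 u (to 5 decimal places)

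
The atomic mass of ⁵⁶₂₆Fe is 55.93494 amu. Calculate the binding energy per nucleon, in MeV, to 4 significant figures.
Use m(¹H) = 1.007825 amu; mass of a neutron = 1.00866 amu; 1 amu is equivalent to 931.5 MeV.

8.788 MeV/nucleon

The nucleus contains 26 protons and 56 − 26 = 30 neutrons.
Mass of separated nucleons = 26(1.007825) + 30(1.00866) = 26.203450 + 30.25980 = 56.463250 amu
Δm = 56.463250 − 55.93494 = 0.528310 amu
Converting to energy: 0.528310 amu × 931.5 MeV/amu = 492.121 MeV
BE/A = 492.121 MeV / 56 = 8.788 MeV/nucleon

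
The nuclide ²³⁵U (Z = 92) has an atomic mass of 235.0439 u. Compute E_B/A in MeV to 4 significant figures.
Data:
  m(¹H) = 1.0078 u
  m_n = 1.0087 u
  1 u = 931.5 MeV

With 92 protons and 143 neutrons (A = 235):
Σm = 92·m(¹H) + 143·m_n = 92.7176 + 144.2441 = 236.9617 u
Mass defect Δm = 236.9617 − 235.0439 = 1.9178 u
Binding energy = Δm·c² = 1.9178 × 931.5 MeV/u = 1786.43 MeV
BE/A = 1786.43 MeV / 235 = 7.602 MeV/nucleon

7.602 MeV/nucleon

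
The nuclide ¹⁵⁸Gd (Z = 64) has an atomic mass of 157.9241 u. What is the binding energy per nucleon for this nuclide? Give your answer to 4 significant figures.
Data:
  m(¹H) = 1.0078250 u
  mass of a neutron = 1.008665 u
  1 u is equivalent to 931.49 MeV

The nucleus contains 64 protons and 158 − 64 = 94 neutrons.
Total constituent mass: 64 × 1.0078250 + 94 × 1.008665 = 159.3153100 u
Mass defect Δm = 159.3153100 − 157.9241 = 1.3912100 u
Converting to energy: 1.3912100 u × 931.49 MeV/u = 1295.90 MeV
BE/A = 1295.90 MeV / 158 = 8.202 MeV/nucleon

8.202 MeV/nucleon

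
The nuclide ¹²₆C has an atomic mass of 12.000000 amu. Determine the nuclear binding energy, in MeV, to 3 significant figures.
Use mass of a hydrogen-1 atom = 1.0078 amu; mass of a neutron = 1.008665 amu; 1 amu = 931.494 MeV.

92.0 MeV

Z = 6, so N = A − Z = 12 − 6 = 6.
Total constituent mass: 6 × 1.0078 + 6 × 1.008665 = 12.098790 amu
Δm = 12.098790 − 12.000000 = 0.098790 amu
Converting to energy: 0.098790 amu × 931.494 MeV/amu = 92.0223 MeV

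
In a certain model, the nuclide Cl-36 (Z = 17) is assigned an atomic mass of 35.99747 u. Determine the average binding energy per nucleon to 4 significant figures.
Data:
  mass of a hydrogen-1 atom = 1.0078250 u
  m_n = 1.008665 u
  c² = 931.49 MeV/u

Total constituent mass: 17 × 1.0078250 + 19 × 1.008665 = 36.2976600 u
Δm = 36.2976600 − 35.99747 = 0.3001900 u
E_B = 0.3001900 × 931.49 = 279.624 MeV
Dividing by A = 36 gives 7.767 MeV per nucleon.

7.767 MeV/nucleon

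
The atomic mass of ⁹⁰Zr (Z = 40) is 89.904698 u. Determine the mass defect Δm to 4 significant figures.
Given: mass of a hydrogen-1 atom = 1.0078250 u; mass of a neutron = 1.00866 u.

0.8413 u

Σm = 40·m(¹H) + 50·m_n = 40.3130000 + 50.43300 = 90.7460000 u
Δm = 90.7460000 − 89.904698 = 0.8413020 u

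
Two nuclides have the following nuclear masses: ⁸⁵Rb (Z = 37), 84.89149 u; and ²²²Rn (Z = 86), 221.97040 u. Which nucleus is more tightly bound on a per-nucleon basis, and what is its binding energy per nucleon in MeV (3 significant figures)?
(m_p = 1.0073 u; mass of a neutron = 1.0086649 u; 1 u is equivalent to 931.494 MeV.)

⁸⁵Rb; 8.71 MeV/nucleon

⁸⁵Rb: Σm = 37(1.0073) + 48(1.0086649) = 85.6860152 u; Δm = 0.7945252 u; E_B = 740.10 MeV; E_B/A = 8.707 MeV
²²²Rn: Σm = 86(1.0073) + 136(1.0086649) = 223.8062264 u; Δm = 1.8358264 u; E_B = 1710.1 MeV; E_B/A = 7.703 MeV
⁸⁵Rb has the higher binding energy per nucleon, so it is the more tightly bound nucleus.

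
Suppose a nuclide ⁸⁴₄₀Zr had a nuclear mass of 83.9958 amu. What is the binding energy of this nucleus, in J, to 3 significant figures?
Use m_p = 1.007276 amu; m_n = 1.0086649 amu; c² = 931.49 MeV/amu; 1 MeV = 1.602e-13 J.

1.01e-10 J

Total constituent mass: 40 × 1.007276 + 44 × 1.0086649 = 84.6722956 amu
Δm = 84.6722956 − 83.9958 = 0.6764956 amu
Converting to energy: 0.6764956 amu × 931.49 MeV/amu = 630.149 MeV
In joules: 630.149 MeV × 1.602e-13 J/MeV = 1.0095e-10 J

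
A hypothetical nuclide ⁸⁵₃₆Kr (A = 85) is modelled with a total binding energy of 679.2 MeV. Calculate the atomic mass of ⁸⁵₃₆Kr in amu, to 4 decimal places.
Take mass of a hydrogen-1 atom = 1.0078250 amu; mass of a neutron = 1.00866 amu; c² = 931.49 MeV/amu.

84.9769 amu

Mass defect = 679.2 MeV / (931.49 MeV/amu) = 0.729154 amu
Constituent mass = 36(1.0078250) + 49(1.00866) = 85.7060400 amu
Atomic mass = 85.7060400 − 0.729154 = 84.9768860 amu ≈ 84.9769 amu (to 4 decimal places)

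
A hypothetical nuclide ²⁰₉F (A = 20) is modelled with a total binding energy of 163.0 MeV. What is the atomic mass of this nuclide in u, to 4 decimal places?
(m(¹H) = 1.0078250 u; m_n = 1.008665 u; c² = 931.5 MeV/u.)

Mass defect = 163.0 MeV / (931.5 MeV/u) = 0.174987 u
Constituent mass = 9(1.0078250) + 11(1.008665) = 20.1657400 u
Atomic mass = 20.1657400 − 0.174987 = 19.9907530 u ≈ 19.9908 u (to 4 decimal places)

19.9908 u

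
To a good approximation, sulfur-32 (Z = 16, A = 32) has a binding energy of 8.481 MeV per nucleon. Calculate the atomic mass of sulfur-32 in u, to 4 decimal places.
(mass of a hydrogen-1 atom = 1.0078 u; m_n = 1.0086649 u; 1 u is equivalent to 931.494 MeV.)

Total binding energy = 32 × 8.481 = 271.392 MeV
Mass defect = 271.392 MeV / (931.494 MeV/u) = 0.291351 u
Constituent mass = 16(1.0078) + 16(1.0086649) = 32.2634384 u
Atomic mass = 32.2634384 − 0.291351 = 31.9720874 u ≈ 31.9721 u (to 4 decimal places)

31.9721 u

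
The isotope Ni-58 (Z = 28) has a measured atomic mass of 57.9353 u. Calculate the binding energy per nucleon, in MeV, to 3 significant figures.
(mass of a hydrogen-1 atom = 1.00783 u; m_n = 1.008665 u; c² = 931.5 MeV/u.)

8.74 MeV/nucleon

Total constituent mass: 28 × 1.00783 + 30 × 1.008665 = 58.479190 u
The mass defect is 58.479190 − 57.9353 = 0.543890 u.
E_B = 0.543890 × 931.5 = 506.634 MeV
Dividing by A = 58 gives 8.735 MeV per nucleon.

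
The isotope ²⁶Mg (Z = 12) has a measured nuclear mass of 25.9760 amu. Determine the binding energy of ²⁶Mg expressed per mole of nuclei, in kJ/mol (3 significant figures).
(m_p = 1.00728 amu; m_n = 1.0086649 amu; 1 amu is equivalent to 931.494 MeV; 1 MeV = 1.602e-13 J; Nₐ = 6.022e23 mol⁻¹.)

2.09e+10 kJ/mol

The nucleus contains 12 protons and 26 − 12 = 14 neutrons.
Mass of separated nucleons = 12(1.00728) + 14(1.0086649) = 12.08736 + 14.1213086 = 26.2086686 amu
Δm = 26.2086686 − 25.9760 = 0.2326686 amu
Binding energy = Δm·c² = 0.2326686 × 931.494 MeV/amu = 216.729 MeV
Per nucleus in joules: 216.729 MeV × 1.602e-13 J/MeV = 3.4720e-11 J
Per mole: 3.4720e-11 J × 6.022e23 mol⁻¹ = 2.0908e+13 J/mol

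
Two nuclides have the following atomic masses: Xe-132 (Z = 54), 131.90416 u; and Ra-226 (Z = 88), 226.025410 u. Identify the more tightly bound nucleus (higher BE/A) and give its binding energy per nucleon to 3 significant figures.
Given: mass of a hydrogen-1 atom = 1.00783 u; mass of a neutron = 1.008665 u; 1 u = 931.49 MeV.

Xe-132; 8.43 MeV/nucleon

Xe-132: Σm = 54(1.00783) + 78(1.008665) = 133.098690 u; Δm = 1.194530 u; E_B = 1112.69 MeV; E_B/A = 8.429 MeV
Ra-226: Σm = 88(1.00783) + 138(1.008665) = 227.884810 u; Δm = 1.859400 u; E_B = 1732.0 MeV; E_B/A = 7.664 MeV
Xe-132 has the higher binding energy per nucleon, so it is the more tightly bound nucleus.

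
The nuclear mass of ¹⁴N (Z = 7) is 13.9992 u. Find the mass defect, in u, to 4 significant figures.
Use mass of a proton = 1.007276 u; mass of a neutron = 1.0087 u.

0.1126 u

With 7 protons and 7 neutrons (A = 14):
Σm = 7·m_p + 7·m_n = 7.050932 + 7.0609 = 14.111832 u
Mass defect Δm = 14.111832 − 13.9992 = 0.112632 u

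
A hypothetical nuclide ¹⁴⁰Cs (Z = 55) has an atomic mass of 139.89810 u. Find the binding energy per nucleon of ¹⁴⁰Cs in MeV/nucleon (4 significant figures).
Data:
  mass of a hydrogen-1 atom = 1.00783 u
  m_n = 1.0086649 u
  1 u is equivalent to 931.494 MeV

8.444 MeV/nucleon

Mass of separated nucleons = 55(1.00783) + 85(1.0086649) = 55.43065 + 85.7365165 = 141.1671665 u
Δm = 141.1671665 − 139.89810 = 1.2690665 u
Binding energy = Δm·c² = 1.2690665 × 931.494 MeV/u = 1182.13 MeV
Dividing by A = 140 gives 8.444 MeV per nucleon.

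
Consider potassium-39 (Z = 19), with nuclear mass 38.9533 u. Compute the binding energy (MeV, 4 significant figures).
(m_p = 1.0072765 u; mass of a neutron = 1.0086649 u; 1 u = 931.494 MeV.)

Z = 19, so N = A − Z = 39 − 19 = 20.
Mass of separated nucleons = 19(1.0072765) + 20(1.0086649) = 19.1382535 + 20.1732980 = 39.3115515 u
The mass defect is 39.3115515 − 38.9533 = 0.3582515 u.
Binding energy = Δm·c² = 0.3582515 × 931.494 MeV/u = 333.709 MeV

333.7 MeV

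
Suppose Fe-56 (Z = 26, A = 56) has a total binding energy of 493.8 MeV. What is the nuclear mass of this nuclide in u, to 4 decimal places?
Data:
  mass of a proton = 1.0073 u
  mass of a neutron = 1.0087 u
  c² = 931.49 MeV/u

55.9207 u

Mass defect = 493.8 MeV / (931.49 MeV/u) = 0.530118 u
Constituent mass = 26(1.0073) + 30(1.0087) = 56.4508 u
Nuclear mass = 56.4508 − 0.530118 = 55.920682 u ≈ 55.9207 u (to 4 decimal places)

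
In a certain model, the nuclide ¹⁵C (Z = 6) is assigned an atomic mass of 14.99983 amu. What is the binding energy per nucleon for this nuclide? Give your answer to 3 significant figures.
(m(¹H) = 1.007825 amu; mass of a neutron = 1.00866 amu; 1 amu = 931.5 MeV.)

Total constituent mass: 6 × 1.007825 + 9 × 1.00866 = 15.124890 amu
Δm = 15.124890 − 14.99983 = 0.125060 amu
E_B = 0.125060 × 931.5 = 116.493 MeV
BE/A = 116.493 MeV / 15 = 7.766 MeV/nucleon

7.77 MeV/nucleon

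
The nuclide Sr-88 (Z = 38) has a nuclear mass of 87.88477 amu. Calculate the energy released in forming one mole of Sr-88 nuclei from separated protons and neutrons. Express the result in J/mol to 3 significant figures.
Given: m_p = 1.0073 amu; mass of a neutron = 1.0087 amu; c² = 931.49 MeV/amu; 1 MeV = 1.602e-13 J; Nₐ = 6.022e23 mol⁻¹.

7.44e+13 J/mol

The nucleus contains 38 protons and 88 − 38 = 50 neutrons.
Σm = 38·m_p + 50·m_n = 38.2774 + 50.4350 = 88.7124 amu
Mass defect Δm = 88.7124 − 87.88477 = 0.82763 amu
E_B = 0.82763 × 931.49 = 770.929 MeV
Per nucleus in joules: 770.929 MeV × 1.602e-13 J/MeV = 1.2350e-10 J
Per mole: 1.2350e-10 J × 6.022e23 mol⁻¹ = 7.4372e+13 J/mol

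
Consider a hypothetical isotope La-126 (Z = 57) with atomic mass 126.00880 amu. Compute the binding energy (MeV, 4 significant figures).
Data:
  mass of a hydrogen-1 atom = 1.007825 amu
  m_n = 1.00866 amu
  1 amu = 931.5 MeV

963.9 MeV

With 57 protons and 69 neutrons (A = 126):
Mass of separated nucleons = 57(1.007825) + 69(1.00866) = 57.446025 + 69.59754 = 127.043565 amu
Mass defect Δm = 127.043565 − 126.00880 = 1.034765 amu
Binding energy = Δm·c² = 1.034765 × 931.5 MeV/amu = 963.884 MeV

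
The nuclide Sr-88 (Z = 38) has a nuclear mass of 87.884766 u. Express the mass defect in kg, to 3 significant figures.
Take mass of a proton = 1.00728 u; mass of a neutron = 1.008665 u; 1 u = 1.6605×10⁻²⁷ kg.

1.37e-27 kg

Σm = 38·m_p + 50·m_n = 38.27664 + 50.433250 = 88.709890 u
The mass defect is 88.709890 − 87.884766 = 0.825124 u.
In SI units: 0.825124 u × 1.6605×10⁻²⁷ kg/u = 1.3701e-27 kg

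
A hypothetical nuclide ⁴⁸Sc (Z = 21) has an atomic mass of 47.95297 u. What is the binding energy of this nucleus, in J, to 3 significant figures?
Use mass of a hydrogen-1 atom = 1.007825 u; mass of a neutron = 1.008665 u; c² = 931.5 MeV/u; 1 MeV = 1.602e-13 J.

6.65e-11 J

Σm = 21·m(¹H) + 27·m_n = 21.164325 + 27.233955 = 48.398280 u
Δm = 48.398280 − 47.95297 = 0.445310 u
E_B = 0.445310 × 931.5 = 414.806 MeV
In joules: 414.806 MeV × 1.602e-13 J/MeV = 6.6452e-11 J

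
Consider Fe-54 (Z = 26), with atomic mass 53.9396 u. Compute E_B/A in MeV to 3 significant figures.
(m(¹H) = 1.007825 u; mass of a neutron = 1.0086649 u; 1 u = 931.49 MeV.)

Total constituent mass: 26 × 1.007825 + 28 × 1.0086649 = 54.4460672 u
The mass defect is 54.4460672 − 53.9396 = 0.5064672 u.
Converting to energy: 0.5064672 u × 931.49 MeV/u = 471.769 MeV
BE/A = 471.769 MeV / 54 = 8.736 MeV/nucleon

8.74 MeV/nucleon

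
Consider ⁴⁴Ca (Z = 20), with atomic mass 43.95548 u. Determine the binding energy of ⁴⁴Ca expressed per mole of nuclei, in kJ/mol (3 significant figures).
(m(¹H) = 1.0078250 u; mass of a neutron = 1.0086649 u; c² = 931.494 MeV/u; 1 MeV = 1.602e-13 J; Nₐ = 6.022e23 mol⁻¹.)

3.68e+10 kJ/mol

Z = 20, so N = A − Z = 44 − 20 = 24.
Total constituent mass: 20 × 1.0078250 + 24 × 1.0086649 = 44.3644576 u
The mass defect is 44.3644576 − 43.95548 = 0.4089776 u.
Converting to energy: 0.4089776 u × 931.494 MeV/u = 380.960 MeV
Per nucleus in joules: 380.960 MeV × 1.602e-13 J/MeV = 6.1030e-11 J
Per mole: 6.1030e-11 J × 6.022e23 mol⁻¹ = 3.6752e+13 J/mol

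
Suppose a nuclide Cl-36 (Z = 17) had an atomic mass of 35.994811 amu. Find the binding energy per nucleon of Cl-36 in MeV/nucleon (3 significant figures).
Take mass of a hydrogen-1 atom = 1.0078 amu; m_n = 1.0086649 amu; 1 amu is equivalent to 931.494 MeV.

Z = 17, so N = A − Z = 36 − 17 = 19.
Mass of separated nucleons = 17(1.0078) + 19(1.0086649) = 17.1326 + 19.1646331 = 36.2972331 amu
Mass defect Δm = 36.2972331 − 35.994811 = 0.3024221 amu
Binding energy = Δm·c² = 0.3024221 × 931.494 MeV/amu = 281.704 MeV
BE/A = 281.704 MeV / 36 = 7.825 MeV/nucleon

7.83 MeV/nucleon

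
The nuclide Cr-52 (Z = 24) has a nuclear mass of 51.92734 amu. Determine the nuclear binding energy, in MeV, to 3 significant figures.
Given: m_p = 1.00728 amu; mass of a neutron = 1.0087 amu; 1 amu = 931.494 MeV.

457 MeV

Σm = 24·m_p + 28·m_n = 24.17472 + 28.2436 = 52.41832 amu
The mass defect is 52.41832 − 51.92734 = 0.49098 amu.
E_B = 0.49098 × 931.494 = 457.345 MeV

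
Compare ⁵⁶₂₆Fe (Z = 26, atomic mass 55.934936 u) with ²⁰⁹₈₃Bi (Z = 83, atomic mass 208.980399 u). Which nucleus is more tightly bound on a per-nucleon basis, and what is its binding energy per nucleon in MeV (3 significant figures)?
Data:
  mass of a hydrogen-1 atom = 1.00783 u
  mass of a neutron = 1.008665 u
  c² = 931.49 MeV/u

⁵⁶₂₆Fe: Σm = 26(1.00783) + 30(1.008665) = 56.463530 u; Δm = 0.528594 u; E_B = 492.38 MeV; E_B/A = 8.793 MeV
²⁰⁹₈₃Bi: Σm = 83(1.00783) + 126(1.008665) = 210.741680 u; Δm = 1.761281 u; E_B = 1640.6 MeV; E_B/A = 7.850 MeV
⁵⁶₂₆Fe has the higher binding energy per nucleon, so it is the more tightly bound nucleus.

⁵⁶₂₆Fe; 8.79 MeV/nucleon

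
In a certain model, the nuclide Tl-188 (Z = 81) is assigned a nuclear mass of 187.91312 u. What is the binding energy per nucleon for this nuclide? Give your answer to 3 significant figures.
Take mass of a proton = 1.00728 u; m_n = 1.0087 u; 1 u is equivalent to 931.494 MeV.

The nucleus contains 81 protons and 188 − 81 = 107 neutrons.
Σm = 81·m_p + 107·m_n = 81.58968 + 107.9309 = 189.52058 u
Mass defect Δm = 189.52058 − 187.91312 = 1.60746 u
E_B = 1.60746 × 931.494 = 1497.34 MeV
BE/A = 1497.34 MeV / 188 = 7.9646 MeV/nucleon

7.96 MeV/nucleon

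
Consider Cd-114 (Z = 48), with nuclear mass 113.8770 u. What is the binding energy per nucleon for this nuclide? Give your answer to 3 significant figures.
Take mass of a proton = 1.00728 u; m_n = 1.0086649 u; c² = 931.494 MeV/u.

Total constituent mass: 48 × 1.00728 + 66 × 1.0086649 = 114.9213234 u
Mass defect Δm = 114.9213234 − 113.8770 = 1.0443234 u
E_B = 1.0443234 × 931.494 = 972.781 MeV
BE/A = 972.781 MeV / 114 = 8.533 MeV/nucleon

8.53 MeV/nucleon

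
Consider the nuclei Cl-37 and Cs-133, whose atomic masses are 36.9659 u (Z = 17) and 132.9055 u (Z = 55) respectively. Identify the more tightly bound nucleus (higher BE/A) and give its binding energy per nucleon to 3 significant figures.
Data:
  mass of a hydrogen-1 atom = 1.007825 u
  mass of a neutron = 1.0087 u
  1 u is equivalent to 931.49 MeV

Cl-37; 8.59 MeV/nucleon

Cl-37: Σm = 17(1.007825) + 20(1.0087) = 37.307025 u; Δm = 0.341125 u; E_B = 317.75 MeV; E_B/A = 8.588 MeV
Cs-133: Σm = 55(1.007825) + 78(1.0087) = 134.108975 u; Δm = 1.203475 u; E_B = 1121.0 MeV; E_B/A = 8.429 MeV
Cl-37 has the higher binding energy per nucleon, so it is the more tightly bound nucleus.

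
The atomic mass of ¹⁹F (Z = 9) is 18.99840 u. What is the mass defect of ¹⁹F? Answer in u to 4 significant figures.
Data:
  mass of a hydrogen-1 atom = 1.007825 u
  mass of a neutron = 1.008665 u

With 9 protons and 10 neutrons (A = 19):
Σm = 9·m(¹H) + 10·m_n = 9.070425 + 10.086650 = 19.157075 u
The mass defect is 19.157075 − 18.99840 = 0.158675 u.

0.1587 u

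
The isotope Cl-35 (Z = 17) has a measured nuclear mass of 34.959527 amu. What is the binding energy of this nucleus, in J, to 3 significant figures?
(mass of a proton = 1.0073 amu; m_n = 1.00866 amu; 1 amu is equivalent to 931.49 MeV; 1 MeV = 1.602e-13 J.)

4.78e-11 J

Total constituent mass: 17 × 1.0073 + 18 × 1.00866 = 35.27998 amu
Δm = 35.27998 − 34.959527 = 0.320453 amu
E_B = 0.320453 × 931.49 = 298.499 MeV
In joules: 298.499 MeV × 1.602e-13 J/MeV = 4.7820e-11 J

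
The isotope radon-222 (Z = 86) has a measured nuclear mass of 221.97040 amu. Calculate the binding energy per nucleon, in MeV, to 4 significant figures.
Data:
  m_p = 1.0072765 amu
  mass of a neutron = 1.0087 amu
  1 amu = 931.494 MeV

7.715 MeV/nucleon

The nucleus contains 86 protons and 222 − 86 = 136 neutrons.
Total constituent mass: 86 × 1.0072765 + 136 × 1.0087 = 223.8089790 amu
Mass defect Δm = 223.8089790 − 221.97040 = 1.8385790 amu
Binding energy = Δm·c² = 1.8385790 × 931.494 MeV/amu = 1712.63 MeV
Dividing by A = 222 gives 7.715 MeV per nucleon.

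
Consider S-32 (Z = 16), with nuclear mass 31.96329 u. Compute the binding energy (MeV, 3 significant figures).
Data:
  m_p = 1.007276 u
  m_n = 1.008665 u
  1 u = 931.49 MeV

272 MeV

The nucleus contains 16 protons and 32 − 16 = 16 neutrons.
Mass of separated nucleons = 16(1.007276) + 16(1.008665) = 16.116416 + 16.138640 = 32.255056 u
The mass defect is 32.255056 − 31.96329 = 0.291766 u.
E_B = 0.291766 × 931.49 = 271.777 MeV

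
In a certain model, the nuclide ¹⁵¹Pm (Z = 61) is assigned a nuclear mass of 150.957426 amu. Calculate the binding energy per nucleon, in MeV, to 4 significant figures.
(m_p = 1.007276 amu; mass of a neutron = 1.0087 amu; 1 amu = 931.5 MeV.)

With 61 protons and 90 neutrons (A = 151):
Mass of separated nucleons = 61(1.007276) + 90(1.0087) = 61.443836 + 90.7830 = 152.226836 amu
Δm = 152.226836 − 150.957426 = 1.269410 amu
Converting to energy: 1.269410 amu × 931.5 MeV/amu = 1182.46 MeV
Per nucleon: 1182.46 / 151 = 7.831 MeV

7.831 MeV/nucleon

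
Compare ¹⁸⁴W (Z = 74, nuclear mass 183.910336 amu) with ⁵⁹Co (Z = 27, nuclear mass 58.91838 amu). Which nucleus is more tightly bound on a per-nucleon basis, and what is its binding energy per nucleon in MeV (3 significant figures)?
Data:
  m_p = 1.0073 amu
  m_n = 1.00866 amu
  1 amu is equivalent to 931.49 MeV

⁵⁹Co; 8.78 MeV/nucleon

¹⁸⁴W: Σm = 74(1.0073) + 110(1.00866) = 185.49280 amu; Δm = 1.582464 amu; E_B = 1474.0 MeV; E_B/A = 8.011 MeV
⁵⁹Co: Σm = 27(1.0073) + 32(1.00866) = 59.47422 amu; Δm = 0.55584 amu; E_B = 517.76 MeV; E_B/A = 8.776 MeV
⁵⁹Co has the higher binding energy per nucleon, so it is the more tightly bound nucleus.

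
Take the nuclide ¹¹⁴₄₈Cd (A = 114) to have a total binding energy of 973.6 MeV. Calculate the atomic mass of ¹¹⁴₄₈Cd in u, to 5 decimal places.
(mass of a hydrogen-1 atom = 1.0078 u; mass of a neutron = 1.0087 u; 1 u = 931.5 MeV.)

Mass defect = 973.6 MeV / (931.5 MeV/u) = 1.0451959 u
Constituent mass = 48(1.0078) + 66(1.0087) = 114.9486 u
Atomic mass = 114.9486 − 1.0451959 = 113.9034041 u ≈ 113.90340 u (to 5 decimal places)

113.90340 u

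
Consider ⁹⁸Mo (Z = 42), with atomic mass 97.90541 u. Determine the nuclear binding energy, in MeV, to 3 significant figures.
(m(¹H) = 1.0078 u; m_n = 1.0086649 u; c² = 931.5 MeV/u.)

The nucleus contains 42 protons and 98 − 42 = 56 neutrons.
Total constituent mass: 42 × 1.0078 + 56 × 1.0086649 = 98.8128344 u
Δm = 98.8128344 − 97.90541 = 0.9074244 u
E_B = 0.9074244 × 931.5 = 845.266 MeV

845 MeV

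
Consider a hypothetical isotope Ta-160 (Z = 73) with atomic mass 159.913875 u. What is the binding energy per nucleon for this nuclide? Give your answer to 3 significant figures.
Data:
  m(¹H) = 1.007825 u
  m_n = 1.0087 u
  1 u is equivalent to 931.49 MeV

8.23 MeV/nucleon

The nucleus contains 73 protons and 160 − 73 = 87 neutrons.
Σm = 73·m(¹H) + 87·m_n = 73.571225 + 87.7569 = 161.328125 u
Δm = 161.328125 − 159.913875 = 1.414250 u
Binding energy = Δm·c² = 1.414250 × 931.49 MeV/u = 1317.3597 MeV
Dividing by A = 160 gives 8.233 MeV per nucleon.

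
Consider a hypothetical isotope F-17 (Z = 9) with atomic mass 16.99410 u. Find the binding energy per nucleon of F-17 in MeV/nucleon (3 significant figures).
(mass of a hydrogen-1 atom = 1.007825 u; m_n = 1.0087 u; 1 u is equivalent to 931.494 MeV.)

8.00 MeV/nucleon

With 9 protons and 8 neutrons (A = 17):
Mass of separated nucleons = 9(1.007825) + 8(1.0087) = 9.070425 + 8.0696 = 17.140025 u
The mass defect is 17.140025 − 16.99410 = 0.145925 u.
Converting to energy: 0.145925 u × 931.494 MeV/u = 135.928 MeV
Per nucleon: 135.928 / 17 = 7.996 MeV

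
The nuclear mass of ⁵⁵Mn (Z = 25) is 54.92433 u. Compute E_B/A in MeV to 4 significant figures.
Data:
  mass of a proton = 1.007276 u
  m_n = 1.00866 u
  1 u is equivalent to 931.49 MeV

The nucleus contains 25 protons and 55 − 25 = 30 neutrons.
Mass of separated nucleons = 25(1.007276) + 30(1.00866) = 25.181900 + 30.25980 = 55.441700 u
The mass defect is 55.441700 − 54.92433 = 0.517370 u.
Converting to energy: 0.517370 u × 931.49 MeV/u = 481.925 MeV
Per nucleon: 481.925 / 55 = 8.762 MeV

8.762 MeV/nucleon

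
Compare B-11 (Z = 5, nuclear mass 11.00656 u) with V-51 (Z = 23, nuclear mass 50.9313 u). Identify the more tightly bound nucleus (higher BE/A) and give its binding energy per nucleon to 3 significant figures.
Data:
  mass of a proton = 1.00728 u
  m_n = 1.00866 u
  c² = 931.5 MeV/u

B-11: Σm = 5(1.00728) + 6(1.00866) = 11.08836 u; Δm = 0.08180 u; E_B = 76.197 MeV; E_B/A = 6.927 MeV
V-51: Σm = 23(1.00728) + 28(1.00866) = 51.40992 u; Δm = 0.47862 u; E_B = 445.83 MeV; E_B/A = 8.742 MeV
V-51 has the higher binding energy per nucleon, so it is the more tightly bound nucleus.

V-51; 8.74 MeV/nucleon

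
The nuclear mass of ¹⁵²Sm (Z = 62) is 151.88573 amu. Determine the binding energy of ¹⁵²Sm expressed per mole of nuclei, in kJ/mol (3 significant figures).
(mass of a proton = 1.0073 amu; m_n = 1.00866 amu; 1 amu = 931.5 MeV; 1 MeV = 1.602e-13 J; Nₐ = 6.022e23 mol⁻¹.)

1.21e+11 kJ/mol

Mass of separated nucleons = 62(1.0073) + 90(1.00866) = 62.4526 + 90.77940 = 153.23200 amu
Δm = 153.23200 − 151.88573 = 1.34627 amu
E_B = 1.34627 × 931.5 = 1254.05 MeV
Per nucleus in joules: 1254.05 MeV × 1.602e-13 J/MeV = 2.0090e-10 J
Per mole: 2.0090e-10 J × 6.022e23 mol⁻¹ = 1.2098e+14 J/mol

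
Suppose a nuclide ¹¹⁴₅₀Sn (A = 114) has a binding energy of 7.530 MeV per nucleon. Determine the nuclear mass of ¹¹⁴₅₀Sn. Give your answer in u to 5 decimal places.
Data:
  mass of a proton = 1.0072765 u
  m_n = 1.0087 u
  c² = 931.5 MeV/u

Total binding energy = 114 × 7.530 = 858.420 MeV
Mass defect = 858.420 MeV / (931.5 MeV/u) = 0.9215459 u
Constituent mass = 50(1.0072765) + 64(1.0087) = 114.9206250 u
Nuclear mass = 114.9206250 − 0.9215459 = 113.9990791 u ≈ 113.99908 u (to 5 decimal places)

113.99908 u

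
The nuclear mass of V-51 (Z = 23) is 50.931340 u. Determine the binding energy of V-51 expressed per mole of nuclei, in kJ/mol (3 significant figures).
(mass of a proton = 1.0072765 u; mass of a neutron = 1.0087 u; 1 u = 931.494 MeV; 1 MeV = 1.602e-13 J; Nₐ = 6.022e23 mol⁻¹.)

Total constituent mass: 23 × 1.0072765 + 28 × 1.0087 = 51.4109595 u
Mass defect Δm = 51.4109595 − 50.931340 = 0.4796195 u
Binding energy = Δm·c² = 0.4796195 × 931.494 MeV/u = 446.763 MeV
Per nucleus in joules: 446.763 MeV × 1.602e-13 J/MeV = 7.1571e-11 J
Per mole: 7.1571e-11 J × 6.022e23 mol⁻¹ = 4.3100e+13 J/mol

4.31e+10 kJ/mol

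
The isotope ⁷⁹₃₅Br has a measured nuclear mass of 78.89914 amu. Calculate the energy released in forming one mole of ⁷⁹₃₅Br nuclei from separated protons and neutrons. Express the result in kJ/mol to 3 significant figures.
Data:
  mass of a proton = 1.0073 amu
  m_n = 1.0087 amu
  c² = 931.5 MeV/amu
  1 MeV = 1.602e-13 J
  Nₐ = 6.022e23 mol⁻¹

The nucleus contains 35 protons and 79 − 35 = 44 neutrons.
Mass of separated nucleons = 35(1.0073) + 44(1.0087) = 35.2555 + 44.3828 = 79.6383 amu
The mass defect is 79.6383 − 78.89914 = 0.73916 amu.
Converting to energy: 0.73916 amu × 931.5 MeV/amu = 688.528 MeV
Per nucleus in joules: 688.528 MeV × 1.602e-13 J/MeV = 1.1030e-10 J
Per mole: 1.1030e-10 J × 6.022e23 mol⁻¹ = 6.6423e+13 J/mol

6.64e+10 kJ/mol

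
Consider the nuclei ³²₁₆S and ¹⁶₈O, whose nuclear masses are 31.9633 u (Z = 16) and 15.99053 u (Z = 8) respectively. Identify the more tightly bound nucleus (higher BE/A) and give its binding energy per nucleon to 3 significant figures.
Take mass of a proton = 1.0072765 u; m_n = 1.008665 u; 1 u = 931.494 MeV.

³²₁₆S; 8.49 MeV/nucleon

³²₁₆S: Σm = 16(1.0072765) + 16(1.008665) = 32.2550640 u; Δm = 0.2917640 u; E_B = 271.78 MeV; E_B/A = 8.493 MeV
¹⁶₈O: Σm = 8(1.0072765) + 8(1.008665) = 16.1275320 u; Δm = 0.1370020 u; E_B = 127.62 MeV; E_B/A = 7.976 MeV
³²₁₆S has the higher binding energy per nucleon, so it is the more tightly bound nucleus.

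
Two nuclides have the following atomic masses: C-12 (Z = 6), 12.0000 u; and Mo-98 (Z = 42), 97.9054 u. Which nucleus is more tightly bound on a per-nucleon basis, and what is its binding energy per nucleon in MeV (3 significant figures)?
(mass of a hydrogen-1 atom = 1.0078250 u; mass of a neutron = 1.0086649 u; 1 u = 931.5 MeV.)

Mo-98; 8.64 MeV/nucleon

C-12: Σm = 6(1.0078250) + 6(1.0086649) = 12.0989394 u; Δm = 0.0989394 u; E_B = 92.162 MeV; E_B/A = 7.680 MeV
Mo-98: Σm = 42(1.0078250) + 56(1.0086649) = 98.8138844 u; Δm = 0.9084844 u; E_B = 846.25 MeV; E_B/A = 8.635 MeV
Mo-98 has the higher binding energy per nucleon, so it is the more tightly bound nucleus.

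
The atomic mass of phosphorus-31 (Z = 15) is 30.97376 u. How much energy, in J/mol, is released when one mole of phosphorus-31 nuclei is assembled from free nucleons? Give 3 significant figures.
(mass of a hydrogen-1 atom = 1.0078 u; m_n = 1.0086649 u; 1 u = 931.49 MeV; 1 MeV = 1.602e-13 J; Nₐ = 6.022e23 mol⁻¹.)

Z = 15, so N = A − Z = 31 − 15 = 16.
Total constituent mass: 15 × 1.0078 + 16 × 1.0086649 = 31.2556384 u
The mass defect is 31.2556384 − 30.97376 = 0.2818784 u.
E_B = 0.2818784 × 931.49 = 262.567 MeV
Per nucleus in joules: 262.567 MeV × 1.602e-13 J/MeV = 4.2063e-11 J
Per mole: 4.2063e-11 J × 6.022e23 mol⁻¹ = 2.5330e+13 J/mol

2.53e+13 J/mol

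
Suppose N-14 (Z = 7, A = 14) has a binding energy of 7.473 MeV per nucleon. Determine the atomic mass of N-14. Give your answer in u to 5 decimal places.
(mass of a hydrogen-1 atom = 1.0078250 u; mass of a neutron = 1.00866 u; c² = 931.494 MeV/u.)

Total binding energy = 14 × 7.473 = 104.622 MeV
Mass defect = 104.622 MeV / (931.494 MeV/u) = 0.1123163 u
Constituent mass = 7(1.0078250) + 7(1.00866) = 14.1153950 u
Atomic mass = 14.1153950 − 0.1123163 = 14.0030787 u ≈ 14.00308 u (to 5 decimal places)

14.00308 u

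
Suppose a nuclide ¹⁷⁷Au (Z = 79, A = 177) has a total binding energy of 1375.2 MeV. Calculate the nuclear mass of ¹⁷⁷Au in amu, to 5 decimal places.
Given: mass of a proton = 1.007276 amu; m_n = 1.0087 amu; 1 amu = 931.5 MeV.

Mass defect = 1375.2 MeV / (931.5 MeV/amu) = 1.4763285 amu
Constituent mass = 79(1.007276) + 98(1.0087) = 178.427404 amu
Nuclear mass = 178.427404 − 1.4763285 = 176.9510755 amu ≈ 176.95108 amu (to 5 decimal places)

176.95108 amu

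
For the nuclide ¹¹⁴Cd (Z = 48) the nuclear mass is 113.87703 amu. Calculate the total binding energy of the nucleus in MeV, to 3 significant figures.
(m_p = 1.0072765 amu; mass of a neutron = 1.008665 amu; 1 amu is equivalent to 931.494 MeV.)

973 MeV

Mass of separated nucleons = 48(1.0072765) + 66(1.008665) = 48.3492720 + 66.571890 = 114.9211620 amu
Mass defect Δm = 114.9211620 − 113.87703 = 1.0441320 amu
Converting to energy: 1.0441320 amu × 931.494 MeV/amu = 972.603 MeV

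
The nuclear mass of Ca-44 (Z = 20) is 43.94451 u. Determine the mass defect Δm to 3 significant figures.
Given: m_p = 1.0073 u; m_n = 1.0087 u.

Mass of separated nucleons = 20(1.0073) + 24(1.0087) = 20.1460 + 24.2088 = 44.3548 u
Mass defect Δm = 44.3548 − 43.94451 = 0.41029 u

0.410 u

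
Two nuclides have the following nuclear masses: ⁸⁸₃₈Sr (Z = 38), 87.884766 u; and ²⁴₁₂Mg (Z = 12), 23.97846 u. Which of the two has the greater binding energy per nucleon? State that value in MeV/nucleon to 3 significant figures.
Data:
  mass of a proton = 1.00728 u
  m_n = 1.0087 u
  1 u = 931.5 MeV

⁸⁸₃₈Sr; 8.75 MeV/nucleon

⁸⁸₃₈Sr: Σm = 38(1.00728) + 50(1.0087) = 88.71164 u; Δm = 0.826874 u; E_B = 770.23 MeV; E_B/A = 8.753 MeV
²⁴₁₂Mg: Σm = 12(1.00728) + 12(1.0087) = 24.19176 u; Δm = 0.21330 u; E_B = 198.69 MeV; E_B/A = 8.279 MeV
⁸⁸₃₈Sr has the higher binding energy per nucleon, so it is the more tightly bound nucleus.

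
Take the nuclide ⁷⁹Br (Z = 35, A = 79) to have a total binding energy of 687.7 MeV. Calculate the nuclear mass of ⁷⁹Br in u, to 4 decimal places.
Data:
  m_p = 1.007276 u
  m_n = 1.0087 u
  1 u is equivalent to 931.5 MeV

Mass defect = 687.7 MeV / (931.5 MeV/u) = 0.738272 u
Constituent mass = 35(1.007276) + 44(1.0087) = 79.637460 u
Nuclear mass = 79.637460 − 0.738272 = 78.899188 u ≈ 78.8992 u (to 4 decimal places)

78.8992 u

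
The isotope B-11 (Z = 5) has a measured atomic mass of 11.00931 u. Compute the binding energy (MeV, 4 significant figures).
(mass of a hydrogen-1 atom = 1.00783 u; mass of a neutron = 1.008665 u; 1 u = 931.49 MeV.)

With 5 protons and 6 neutrons (A = 11):
Σm = 5·m(¹H) + 6·m_n = 5.03915 + 6.051990 = 11.091140 u
Mass defect Δm = 11.091140 − 11.00931 = 0.081830 u
E_B = 0.081830 × 931.49 = 76.2238 MeV

76.22 MeV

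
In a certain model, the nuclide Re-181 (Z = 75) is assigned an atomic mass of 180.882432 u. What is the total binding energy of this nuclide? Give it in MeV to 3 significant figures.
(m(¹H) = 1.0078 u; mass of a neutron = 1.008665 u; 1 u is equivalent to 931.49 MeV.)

1510 MeV

Z = 75, so N = A − Z = 181 − 75 = 106.
Total constituent mass: 75 × 1.0078 + 106 × 1.008665 = 182.503490 u
Mass defect Δm = 182.503490 − 180.882432 = 1.621058 u
Converting to energy: 1.621058 u × 931.49 MeV/u = 1510.00 MeV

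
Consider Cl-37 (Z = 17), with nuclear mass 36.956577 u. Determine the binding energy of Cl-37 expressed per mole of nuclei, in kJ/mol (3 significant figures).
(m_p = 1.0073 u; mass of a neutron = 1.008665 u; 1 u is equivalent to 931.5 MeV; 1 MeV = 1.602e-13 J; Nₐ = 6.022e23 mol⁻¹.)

3.06e+10 kJ/mol

The nucleus contains 17 protons and 37 − 17 = 20 neutrons.
Σm = 17·m_p + 20·m_n = 17.1241 + 20.173300 = 37.297400 u
The mass defect is 37.297400 − 36.956577 = 0.340823 u.
E_B = 0.340823 × 931.5 = 317.477 MeV
Per nucleus in joules: 317.477 MeV × 1.602e-13 J/MeV = 5.0860e-11 J
Per mole: 5.0860e-11 J × 6.022e23 mol⁻¹ = 3.0628e+13 J/mol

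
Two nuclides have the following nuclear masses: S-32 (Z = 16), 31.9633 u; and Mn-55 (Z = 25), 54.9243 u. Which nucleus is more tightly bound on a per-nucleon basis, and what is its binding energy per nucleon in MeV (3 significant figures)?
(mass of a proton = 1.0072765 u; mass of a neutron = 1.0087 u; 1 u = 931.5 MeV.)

Mn-55; 8.78 MeV/nucleon

S-32: Σm = 16(1.0072765) + 16(1.0087) = 32.2556240 u; Δm = 0.2923240 u; E_B = 272.30 MeV; E_B/A = 8.509 MeV
Mn-55: Σm = 25(1.0072765) + 30(1.0087) = 55.4429125 u; Δm = 0.5186125 u; E_B = 483.09 MeV; E_B/A = 8.783 MeV
Mn-55 has the higher binding energy per nucleon, so it is the more tightly bound nucleus.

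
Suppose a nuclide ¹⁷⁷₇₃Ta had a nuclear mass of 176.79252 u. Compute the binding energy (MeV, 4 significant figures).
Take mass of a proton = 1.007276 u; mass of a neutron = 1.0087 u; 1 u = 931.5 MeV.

1531 MeV

Z = 73, so N = A − Z = 177 − 73 = 104.
Mass of separated nucleons = 73(1.007276) + 104(1.0087) = 73.531148 + 104.9048 = 178.435948 u
The mass defect is 178.435948 − 176.79252 = 1.643428 u.
Converting to energy: 1.643428 u × 931.5 MeV/u = 1530.85 MeV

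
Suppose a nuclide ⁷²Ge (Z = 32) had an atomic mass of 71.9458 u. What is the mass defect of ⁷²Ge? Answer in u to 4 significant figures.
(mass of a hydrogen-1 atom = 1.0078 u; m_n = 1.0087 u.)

0.6518 u

With 32 protons and 40 neutrons (A = 72):
Σm = 32·m(¹H) + 40·m_n = 32.2496 + 40.3480 = 72.5976 u
Δm = 72.5976 − 71.9458 = 0.6518 u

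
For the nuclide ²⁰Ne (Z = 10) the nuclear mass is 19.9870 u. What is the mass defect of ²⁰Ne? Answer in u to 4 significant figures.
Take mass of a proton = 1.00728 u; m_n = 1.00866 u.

0.1724 u

With 10 protons and 10 neutrons (A = 20):
Total constituent mass: 10 × 1.00728 + 10 × 1.00866 = 20.15940 u
Mass defect Δm = 20.15940 − 19.9870 = 0.17240 u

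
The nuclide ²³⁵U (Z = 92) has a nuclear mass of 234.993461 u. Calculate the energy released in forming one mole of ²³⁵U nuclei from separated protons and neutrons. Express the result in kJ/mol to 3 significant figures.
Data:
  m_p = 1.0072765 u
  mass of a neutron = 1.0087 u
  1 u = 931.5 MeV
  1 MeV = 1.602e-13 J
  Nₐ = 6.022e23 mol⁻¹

With 92 protons and 143 neutrons (A = 235):
Total constituent mass: 92 × 1.0072765 + 143 × 1.0087 = 236.9135380 u
Mass defect Δm = 236.9135380 − 234.993461 = 1.9200770 u
Binding energy = Δm·c² = 1.9200770 × 931.5 MeV/u = 1788.55 MeV
Per nucleus in joules: 1788.55 MeV × 1.602e-13 J/MeV = 2.8653e-10 J
Per mole: 2.8653e-10 J × 6.022e23 mol⁻¹ = 1.7255e+14 J/mol

1.73e+11 kJ/mol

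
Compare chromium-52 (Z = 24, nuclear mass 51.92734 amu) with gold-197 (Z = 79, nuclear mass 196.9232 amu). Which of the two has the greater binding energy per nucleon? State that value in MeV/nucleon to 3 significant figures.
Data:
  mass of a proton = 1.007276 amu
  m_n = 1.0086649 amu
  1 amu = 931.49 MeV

chromium-52; 8.78 MeV/nucleon

chromium-52: Σm = 24(1.007276) + 28(1.0086649) = 52.4172412 amu; Δm = 0.4899012 amu; E_B = 456.34 MeV; E_B/A = 8.776 MeV
gold-197: Σm = 79(1.007276) + 118(1.0086649) = 198.5972622 amu; Δm = 1.6740622 amu; E_B = 1559.4 MeV; E_B/A = 7.916 MeV
chromium-52 has the higher binding energy per nucleon, so it is the more tightly bound nucleus.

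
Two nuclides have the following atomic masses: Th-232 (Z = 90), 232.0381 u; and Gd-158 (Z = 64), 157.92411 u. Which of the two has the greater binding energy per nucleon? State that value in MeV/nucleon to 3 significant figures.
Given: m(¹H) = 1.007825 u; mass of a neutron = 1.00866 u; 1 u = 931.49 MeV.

Th-232: Σm = 90(1.007825) + 142(1.00866) = 233.933970 u; Δm = 1.895870 u; E_B = 1766.0 MeV; E_B/A = 7.612 MeV
Gd-158: Σm = 64(1.007825) + 94(1.00866) = 159.314840 u; Δm = 1.390730 u; E_B = 1295.5 MeV; E_B/A = 8.199 MeV
Gd-158 has the higher binding energy per nucleon, so it is the more tightly bound nucleus.

Gd-158; 8.20 MeV/nucleon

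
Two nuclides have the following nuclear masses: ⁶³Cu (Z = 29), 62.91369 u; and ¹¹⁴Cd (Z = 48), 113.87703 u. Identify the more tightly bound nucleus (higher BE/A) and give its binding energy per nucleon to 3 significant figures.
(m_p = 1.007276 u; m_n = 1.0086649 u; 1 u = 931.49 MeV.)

⁶³Cu: Σm = 29(1.007276) + 34(1.0086649) = 63.5056106 u; Δm = 0.5919206 u; E_B = 551.37 MeV; E_B/A = 8.752 MeV
¹¹⁴Cd: Σm = 48(1.007276) + 66(1.0086649) = 114.9211314 u; Δm = 1.0441014 u; E_B = 972.57 MeV; E_B/A = 8.531 MeV
⁶³Cu has the higher binding energy per nucleon, so it is the more tightly bound nucleus.

⁶³Cu; 8.75 MeV/nucleon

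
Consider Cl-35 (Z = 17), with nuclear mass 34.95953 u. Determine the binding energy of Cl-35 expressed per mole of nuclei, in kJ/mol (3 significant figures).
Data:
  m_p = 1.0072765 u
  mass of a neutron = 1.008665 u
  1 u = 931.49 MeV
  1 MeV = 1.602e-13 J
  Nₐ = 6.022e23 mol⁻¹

2.88e+10 kJ/mol

Mass of separated nucleons = 17(1.0072765) + 18(1.008665) = 17.1237005 + 18.155970 = 35.2796705 u
The mass defect is 35.2796705 − 34.95953 = 0.3201405 u.
Converting to energy: 0.3201405 u × 931.49 MeV/u = 298.208 MeV
Per nucleus in joules: 298.208 MeV × 1.602e-13 J/MeV = 4.7773e-11 J
Per mole: 4.7773e-11 J × 6.022e23 mol⁻¹ = 2.8769e+13 J/mol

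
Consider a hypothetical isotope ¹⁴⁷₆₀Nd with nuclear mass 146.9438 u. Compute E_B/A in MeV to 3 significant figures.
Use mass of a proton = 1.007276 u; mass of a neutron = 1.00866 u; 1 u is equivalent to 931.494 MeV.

With 60 protons and 87 neutrons (A = 147):
Total constituent mass: 60 × 1.007276 + 87 × 1.00866 = 148.189980 u
Mass defect Δm = 148.189980 − 146.9438 = 1.246180 u
Converting to energy: 1.246180 u × 931.494 MeV/u = 1160.81 MeV
Dividing by A = 147 gives 7.897 MeV per nucleon.

7.90 MeV/nucleon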